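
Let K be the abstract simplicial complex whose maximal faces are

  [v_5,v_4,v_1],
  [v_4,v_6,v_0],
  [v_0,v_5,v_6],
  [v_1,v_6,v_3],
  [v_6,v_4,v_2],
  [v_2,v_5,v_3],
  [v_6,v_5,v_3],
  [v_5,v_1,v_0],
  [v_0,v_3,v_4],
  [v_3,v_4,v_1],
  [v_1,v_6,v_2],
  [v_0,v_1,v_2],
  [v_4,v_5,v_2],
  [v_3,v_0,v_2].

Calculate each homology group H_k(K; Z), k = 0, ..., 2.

We work with the vertex ordering v_0 < v_1 < v_2 < v_3 < v_4 < v_5 < v_6. The simplices of K, each written with vertices in increasing order, are:

  0-simplices (7): [v_0], [v_1], [v_2], [v_3], [v_4], [v_5], [v_6]
  1-simplices (21): (21 of them)
  2-simplices (14): (14 of them)

giving chain groups C_0 ≅ Z^7, C_1 ≅ Z^21, C_2 ≅ Z^14.

The boundary map ∂_1: C_1 → C_0 sends each edge [p,q] (with p < q) to q − p. For instance
  ∂[v_3,v_6] = [v_6] − [v_3].
As a 7×21 matrix over Z this has rank 6, with invariant factors (1,1,1,1,1,1).

Boundary ∂_2: C_2 → C_1 maps a triangle to the signed sum of its edges. For instance
  ∂[v_1,v_2,v_6] = [v_2,v_6] − [v_1,v_6] + [v_1,v_2],
  ∂[v_0,v_5,v_6] = [v_5,v_6] − [v_0,v_6] + [v_0,v_5].
This gives a 21×14 integer matrix of rank 13; reducing to Smith normal form yields diagonal entries (1,1,1,1,1,1,1,1,1,1,1,1,1).

Computing H_k = (kernel of ∂_k) / (image of ∂_{k+1}):

  H_0: rank C_0 − rank ∂_1 = 7 − 6 = 1, and the invariant factors of ∂_1 are all 1, so H_0 ≅ Z.
  H_1: rank ker ∂_1 − rank ∂_2 = (21 − 6) − 13 = 2, and the invariant factors of ∂_2 are all 1, so H_1 ≅ Z^2.
  H_2: rank ker ∂_2 − rank ∂_3 = (14 − 13) − 0 = 1, and there is no ∂_3, so H_2 ≅ Z.

As a check, the Euler characteristic is 7 − 21 + 14 = 0, which agrees with 1 − 2 + 1 = 0.

H_0 = Z,  H_1 = Z^2,  H_2 = Z.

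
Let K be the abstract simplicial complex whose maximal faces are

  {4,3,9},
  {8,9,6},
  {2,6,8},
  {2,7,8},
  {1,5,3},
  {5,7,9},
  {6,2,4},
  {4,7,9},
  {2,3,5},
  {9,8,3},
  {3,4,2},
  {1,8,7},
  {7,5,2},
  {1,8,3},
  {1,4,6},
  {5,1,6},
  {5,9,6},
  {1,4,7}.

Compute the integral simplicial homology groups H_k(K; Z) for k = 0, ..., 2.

Order the vertices as 1 < 2 < 3 < 4 < 5 < 6 < 7 < 8 < 9. Listing each simplex with vertices in this order, K has dimension 2 with simplices:

  0-simplices (9): [1], [2], [3], [4], [5], [6], [7], [8], [9]
  1-simplices (27): (27 of them)
  2-simplices (18): [1,3,5], [1,3,8], [1,4,6], [1,4,7], [1,5,6], [1,7,8], [2,3,4], [2,3,5], [2,4,6], [2,5,7], [2,6,8], [2,7,8], [3,4,9], [3,8,9], [4,7,9], [5,6,9], [5,7,9], [6,8,9]

so the chain groups are C_0 ≅ Z^9, C_1 ≅ Z^27, C_2 ≅ Z^18.

∂_1: C_1 → C_0 maps an edge to its endpoints' difference, ∂[p,q] = q − p.
The 9×27 boundary matrix has rank 8 and Smith normal form diag(1,1,1,1,1,1,1,1).

∂_2: C_2 → C_1 sends each 2-simplex [p,q,r] to [q,r] − [p,r] + [p,q]. For instance
  ∂[3,4,9] = [4,9] − [3,9] + [3,4],
  ∂[2,5,7] = [5,7] − [2,7] + [2,5].
This gives a 27×18 integer matrix of rank 17; reducing to Smith normal form yields diagonal entries (1,1,1,1,1,1,1,1,1,1,1,1,1,1,1,1,1).

Now H_k = ker ∂_k / im ∂_{k+1}, so:

  H_0: rank C_0 − rank ∂_1 = 9 − 8 = 1, and the invariant factors of ∂_1 are all 1, so H_0 ≅ Z.
  H_1: rank ker ∂_1 − rank ∂_2 = (27 − 8) − 17 = 2, and the invariant factors of ∂_2 are all 1, so H_1 ≅ Z^2.
  H_2: rank ker ∂_2 − rank ∂_3 = (18 − 17) − 0 = 1, and there is no ∂_3, so H_2 ≅ Z.

As a check, the Euler characteristic is 9 − 27 + 18 = 0, which agrees with 1 − 2 + 1 = 0.
(K is a triangulation of the torus T^2.)

H_0 ≅ Z,  H_1 ≅ Z^2,  H_2 ≅ Z.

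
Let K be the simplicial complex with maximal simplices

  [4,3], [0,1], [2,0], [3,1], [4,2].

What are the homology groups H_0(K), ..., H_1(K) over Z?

We work with the vertex ordering 0 < 1 < 2 < 3 < 4. The simplices of K, each written with vertices in increasing order, are:

  0-simplices (5): [0], [1], [2], [3], [4]
  1-simplices (5): [0,1], [0,2], [1,3], [2,4], [3,4]

Hence C_0 ≅ Z^5, C_1 ≅ Z^5.

∂_1: C_1 → C_0 maps an edge to its endpoints' difference, ∂[p,q] = q − p. For instance
  ∂[1,3] = [3] − [1].
The 5×5 boundary matrix has rank 4 and Smith normal form diag(1,1,1,1).

Now H_k = ker ∂_k / im ∂_{k+1}, so:

  H_0: rank C_0 − rank ∂_1 = 5 − 4 = 1, and the invariant factors of ∂_1 are all 1, so H_0 = Z.
  H_1: rank ker ∂_1 − rank ∂_2 = (5 − 4) − 0 = 1, and there is no ∂_2, so H_1 = Z.

As a check, the Euler characteristic is 5 − 5 = 0, which agrees with 1 − 1 = 0.
(K is a triangulation of the circle S^1.)

H_0 = Z,  H_1 = Z.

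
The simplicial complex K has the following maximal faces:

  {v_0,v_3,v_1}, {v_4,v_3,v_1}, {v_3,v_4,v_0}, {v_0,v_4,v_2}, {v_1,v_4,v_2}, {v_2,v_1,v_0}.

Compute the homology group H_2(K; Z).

K has 5 vertices, 9 edges, 6 triangles.
rank ∂_2 = 5, rank ∂_3 = 0 ⇒ b_2 = 6 − 5 − 0 = 1. So H_2 = Z.

H_2 ≅ Z.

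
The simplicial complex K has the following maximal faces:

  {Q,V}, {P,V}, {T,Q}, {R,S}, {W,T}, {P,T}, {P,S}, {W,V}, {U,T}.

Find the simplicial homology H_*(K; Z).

We work with the vertex ordering P < Q < R < S < T < U < V < W. The simplices of K, each written with vertices in increasing order, are:

  0-simplices (8): P, Q, R, S, T, U, V, W
  1-simplices (9): PS, PT, PV, QT, QV, RS, TU, TW, VW

giving chain groups C_0 ≅ Z^8, C_1 ≅ Z^9.

Boundary ∂_1: C_1 → C_0 is given by ∂[p,q] = [q] − [p].
As a 8×9 matrix over Z this has rank 7, with invariant factors (1,1,1,1,1,1,1).

From H_k ≅ ker(∂_k) / im(∂_{k+1}) we obtain:

  H_0: rank C_0 − rank ∂_1 = 8 − 7 = 1, and the invariant factors of ∂_1 are all 1, so H_0 = Z.
  H_1: rank ker ∂_1 − rank ∂_2 = (9 − 7) − 0 = 2, and there is no ∂_2, so H_1 = Z^2.

H_0 ≅ Z,  H_1 ≅ Z^2.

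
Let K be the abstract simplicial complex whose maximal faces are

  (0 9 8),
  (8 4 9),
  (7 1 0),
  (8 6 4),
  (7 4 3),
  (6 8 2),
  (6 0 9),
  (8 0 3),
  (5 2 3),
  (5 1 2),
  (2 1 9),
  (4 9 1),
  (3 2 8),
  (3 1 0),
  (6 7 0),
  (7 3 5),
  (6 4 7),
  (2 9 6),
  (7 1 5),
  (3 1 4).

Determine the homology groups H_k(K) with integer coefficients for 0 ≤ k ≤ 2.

Fix the vertex order 0 < 1 < 2 < 3 < 4 < 5 < 6 < 7 < 8 < 9 and write every simplex with vertices in increasing order. Then dim K = 2 and the simplices of K are:

  0-simplices (10): [0], [1], [2], [3], [4], [5], [6], [7], [8], [9]
  1-simplices (30): (30 of them)
  2-simplices (20): (20 of them)

giving chain groups C_0 ≅ Z^10, C_1 ≅ Z^30, C_2 ≅ Z^20.

Boundary ∂_1: C_1 → C_0 sends each edge [p,q] (with p < q) to q − p.
The 10×30 boundary matrix has rank 9 and Smith normal form diag(1,1,1,1,1,1,1,1,1).

The boundary map ∂_2: C_2 → C_1 maps a triangle to the signed sum of its edges. For instance
  ∂[4,6,7] = [6,7] − [4,7] + [4,6],
  ∂[1,5,7] = [5,7] − [1,7] + [1,5].
The 30×20 boundary matrix has rank 20 and Smith normal form diag(1,1,1,1,1,1,1,1,1,1,1,1,1,1,1,1,1,1,1,2).

Now H_k = ker ∂_k / im ∂_{k+1}, so:

  H_0: rank C_0 − rank ∂_1 = 10 − 9 = 1, and the invariant factors of ∂_1 are all 1, so H_0 = Z.
  H_1: rank ker ∂_1 − rank ∂_2 = (30 − 9) − 20 = 1, and ∂_2 has invariant factor 2 > 1, so H_1 = Z ⊕ Z/2Z.
  H_2: rank ker ∂_2 − rank ∂_3 = (20 − 20) − 0 = 0, and there is no ∂_3, so H_2 = 0.

H_0 = Z,  H_1 = Z ⊕ Z/2Z,  H_2 = 0.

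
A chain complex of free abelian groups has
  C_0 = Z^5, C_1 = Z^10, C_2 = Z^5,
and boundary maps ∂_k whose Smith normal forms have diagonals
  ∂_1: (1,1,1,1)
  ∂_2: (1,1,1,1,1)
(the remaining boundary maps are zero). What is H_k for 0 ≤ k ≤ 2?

H_0 = Z,  H_1 = Z,  H_2 = 0.

H_0: b_0 = 5 − 0 − 4 = 1; torsion from ∂_1 factors > 1: none. So H_0 = Z.
H_1: b_1 = 10 − 4 − 5 = 1; torsion from ∂_2 factors > 1: none. So H_1 = Z.
H_2: b_2 = 5 − 5 − 0 = 0; torsion from ∂_3 factors > 1: none. So H_2 = 0.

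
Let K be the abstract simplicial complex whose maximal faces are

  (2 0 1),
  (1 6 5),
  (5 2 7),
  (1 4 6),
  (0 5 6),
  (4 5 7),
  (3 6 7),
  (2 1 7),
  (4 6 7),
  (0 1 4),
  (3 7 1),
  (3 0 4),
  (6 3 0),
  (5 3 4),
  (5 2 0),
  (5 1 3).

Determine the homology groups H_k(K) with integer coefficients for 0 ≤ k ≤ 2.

Fix the vertex order 0 < 1 < 2 < 3 < 4 < 5 < 6 < 7 and write every simplex with vertices in increasing order. Then dim K = 2 and the simplices of K are:

  0-simplices (8): [0], [1], [2], [3], [4], [5], [6], [7]
  1-simplices (24): (24 of them)
  2-simplices (16): [0,1,2], [0,1,4], [0,2,5], [0,3,4], [0,3,6], [0,5,6], [1,2,7], [1,3,5], [1,3,7], [1,4,6], [1,5,6], [2,5,7], [3,4,5], [3,6,7], [4,5,7], [4,6,7]

Hence C_0 ≅ Z^8, C_1 ≅ Z^24, C_2 ≅ Z^16.

Boundary ∂_1: C_1 → C_0 is given by ∂[p,q] = [q] − [p].
This gives a 8×24 integer matrix of rank 7; reducing to Smith normal form yields diagonal entries (1,1,1,1,1,1,1).

∂_2: C_2 → C_1 acts by ∂[p,q,r] = [q,r] − [p,r] + [p,q]. For instance
  ∂[0,2,5] = [2,5] − [0,5] + [0,2],
  ∂[4,6,7] = [6,7] − [4,7] + [4,6].
As a 24×16 matrix over Z this has rank 15, with invariant factors (1,1,1,1,1,1,1,1,1,1,1,1,1,1,1).

Computing H_k = (kernel of ∂_k) / (image of ∂_{k+1}):

  H_0: rank C_0 − rank ∂_1 = 8 − 7 = 1, and the invariant factors of ∂_1 are all 1, so H_0 = Z.
  H_1: rank ker ∂_1 − rank ∂_2 = (24 − 7) − 15 = 2, and the invariant factors of ∂_2 are all 1, so H_1 = Z^2.
  H_2: rank ker ∂_2 − rank ∂_3 = (16 − 15) − 0 = 1, and there is no ∂_3, so H_2 = Z.

(K is a triangulation of the torus T^2.)

H_0 ≅ Z,  H_1 ≅ Z^2,  H_2 ≅ Z.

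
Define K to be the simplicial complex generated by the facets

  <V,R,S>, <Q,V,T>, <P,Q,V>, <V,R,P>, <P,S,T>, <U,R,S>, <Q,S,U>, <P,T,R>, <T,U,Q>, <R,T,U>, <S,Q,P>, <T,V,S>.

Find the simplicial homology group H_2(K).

H_2 = 0.

Take the total order P < Q < R < S < T < U < V on the vertex set. Then K (dimension 2) consists of the simplices:

  0-simplices (7): P, Q, R, S, T, U, V
  1-simplices (18): PQ, PR, PS, PT, PV, QS, QT, QU, QV, RS, RT, RU, RV, ST, SU, SV, TU, TV
  2-simplices (12): PQS, PQV, PRT, PRV, PST, QSU, QTU, QTV, RSU, RSV, RTU, STV

Hence C_0 ≅ Z^7, C_1 ≅ Z^18, C_2 ≅ Z^12.

∂_1: C_1 → C_0 maps an edge to its endpoints' difference, ∂[p,q] = q − p.
This gives a 7×18 integer matrix of rank 6; reducing to Smith normal form yields diagonal entries (1,1,1,1,1,1).

∂_2: C_2 → C_1 maps a triangle to the signed sum of its edges. For instance
  ∂RSV = SV − RV + RS,
  ∂STV = TV − SV + ST.
The resulting 18×12 matrix has rank 12, and its Smith normal form has invariant factors (1,1,1,1,1,1,1,1,1,1,1,2).

From H_k ≅ ker(∂_k) / im(∂_{k+1}) we obtain:

  H_2: rank ker ∂_2 − rank ∂_3 = (12 − 12) − 0 = 0, and there is no ∂_3, so H_2 = 0.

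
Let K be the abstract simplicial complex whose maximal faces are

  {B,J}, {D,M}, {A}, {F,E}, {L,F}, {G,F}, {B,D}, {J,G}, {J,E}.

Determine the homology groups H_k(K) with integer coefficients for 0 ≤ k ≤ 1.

Order the vertices as A < B < D < E < F < G < J < L < M. Listing each simplex with vertices in this order, K has dimension 1 with simplices:

  0-simplices (9): A, B, D, E, F, G, J, L, M
  1-simplices (8): BD, BJ, DM, EF, EJ, FG, FL, GJ

Hence C_0 ≅ Z^9, C_1 ≅ Z^8.

∂_1: C_1 → C_0 is given by ∂[p,q] = [q] − [p]. For instance
  ∂FG = G − F.
This gives a 9×8 integer matrix of rank 7; reducing to Smith normal form yields diagonal entries (1,1,1,1,1,1,1).

Computing H_k = (kernel of ∂_k) / (image of ∂_{k+1}):

  H_0: rank C_0 − rank ∂_1 = 9 − 7 = 2, and the invariant factors of ∂_1 are all 1, so H_0 ≅ Z^2.
  H_1: rank ker ∂_1 − rank ∂_2 = (8 − 7) − 0 = 1, and there is no ∂_2, so H_1 ≅ Z.

H_0 = Z^2,  H_1 = Z.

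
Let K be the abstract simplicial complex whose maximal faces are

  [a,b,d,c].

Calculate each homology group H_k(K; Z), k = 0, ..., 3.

Fix the vertex order a < b < c < d and write every simplex with vertices in increasing order. Then dim K = 3 and the simplices of K are:

  0-simplices (4): a, b, c, d
  1-simplices (6): ab, ac, ad, bc, bd, cd
  2-simplices (4): abc, abd, acd, bcd
  3-simplices (1): abcd

giving chain groups C_0 ≅ Z^4, C_1 ≅ Z^6, C_2 ≅ Z^4, C_3 ≅ Z^1.

∂_1: C_1 → C_0 is given by ∂[p,q] = [q] − [p]. For instance
  ∂ad = d − a.
The 4×6 boundary matrix has rank 3 and Smith normal form diag(1,1,1).

Boundary ∂_2: C_2 → C_1 acts by ∂[p,q,r] = [q,r] − [p,r] + [p,q]. For instance
  ∂abd = bd − ad + ab,
  ∂abc = bc − ac + ab.
The 6×4 boundary matrix has rank 3 and Smith normal form diag(1,1,1).

Boundary ∂_3: C_3 → C_2 sends each 3-simplex σ to the alternating sum Σ_i (−1)^i (σ with its i-th vertex removed). For instance
  ∂abcd = bcd − acd + abd − abc.
The 4×1 boundary matrix has rank 1 and Smith normal form diag(1).

Reading off H_k = ker ∂_k / im ∂_{k+1}:

  H_0: rank C_0 − rank ∂_1 = 4 − 3 = 1, and the invariant factors of ∂_1 are all 1, so H_0 = Z.
  H_1: rank ker ∂_1 − rank ∂_2 = (6 − 3) − 3 = 0, and the invariant factors of ∂_2 are all 1, so H_1 = 0.
  H_2: rank ker ∂_2 − rank ∂_3 = (4 − 3) − 1 = 0, and the invariant factors of ∂_3 are all 1, so H_2 = 0.
  H_3: rank ker ∂_3 − rank ∂_4 = (1 − 1) − 0 = 0, and there is no ∂_4, so H_3 = 0.

As a check, the Euler characteristic is 4 − 6 + 4 − 1 = 1, which agrees with 1 − 0 + 0 − 0 = 1.

H_0 = Z,  H_1 = 0,  H_2 = 0,  H_3 = 0.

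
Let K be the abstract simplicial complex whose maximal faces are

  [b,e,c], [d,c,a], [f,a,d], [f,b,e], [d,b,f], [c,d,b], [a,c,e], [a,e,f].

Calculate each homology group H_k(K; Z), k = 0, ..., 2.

H_0 ≅ Z,  H_1 = 0,  H_2 ≅ Z.

Order the vertices as a < b < c < d < e < f. Listing each simplex with vertices in this order, K has dimension 2 with simplices:

  0-simplices (6): a, b, c, d, e, f
  1-simplices (12): ac, ad, ae, af, bc, bd, be, bf, cd, ce, df, ef
  2-simplices (8): acd, ace, adf, aef, bcd, bce, bdf, bef

Hence C_0 ≅ Z^6, C_1 ≅ Z^12, C_2 ≅ Z^8.

The boundary map ∂_1: C_1 → C_0 sends each edge [p,q] (with p < q) to q − p.
As a 6×12 matrix over Z this has rank 5, with invariant factors (1,1,1,1,1).

∂_2: C_2 → C_1 acts by ∂[p,q,r] = [q,r] − [p,r] + [p,q]. For instance
  ∂aef = ef − af + ae,
  ∂bef = ef − bf + be.
This gives a 12×8 integer matrix of rank 7; reducing to Smith normal form yields diagonal entries (1,1,1,1,1,1,1).

Now H_k = ker ∂_k / im ∂_{k+1}, so:

  H_0: rank C_0 − rank ∂_1 = 6 − 5 = 1, and the invariant factors of ∂_1 are all 1, so H_0 = Z.
  H_1: rank ker ∂_1 − rank ∂_2 = (12 − 5) − 7 = 0, and the invariant factors of ∂_2 are all 1, so H_1 = 0.
  H_2: rank ker ∂_2 − rank ∂_3 = (8 − 7) − 0 = 1, and there is no ∂_3, so H_2 = Z.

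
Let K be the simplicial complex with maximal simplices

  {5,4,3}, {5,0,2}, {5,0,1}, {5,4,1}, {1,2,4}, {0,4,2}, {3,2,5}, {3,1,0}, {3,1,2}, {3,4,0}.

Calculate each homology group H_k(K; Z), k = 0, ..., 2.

We work with the vertex ordering 0 < 1 < 2 < 3 < 4 < 5. The simplices of K, each written with vertices in increasing order, are:

  0-simplices (6): [0], [1], [2], [3], [4], [5]
  1-simplices (15): [0,1], [0,2], [0,3], [0,4], [0,5], [1,2], [1,3], [1,4], [1,5], [2,3], [2,4], [2,5], [3,4], [3,5], [4,5]
  2-simplices (10): [0,1,3], [0,1,5], [0,2,4], [0,2,5], [0,3,4], [1,2,3], [1,2,4], [1,4,5], [2,3,5], [3,4,5]

giving chain groups C_0 ≅ Z^6, C_1 ≅ Z^15, C_2 ≅ Z^10.

The boundary map ∂_1: C_1 → C_0 is given by ∂[p,q] = [q] − [p]. For instance
  ∂[1,5] = [5] − [1].
The 6×15 boundary matrix has rank 5 and Smith normal form diag(1,1,1,1,1).

The boundary map ∂_2: C_2 → C_1 acts by ∂[p,q,r] = [q,r] − [p,r] + [p,q]. For instance
  ∂[0,1,5] = [1,5] − [0,5] + [0,1],
  ∂[1,4,5] = [4,5] − [1,5] + [1,4].
The resulting 15×10 matrix has rank 10, and its Smith normal form has invariant factors (1,1,1,1,1,1,1,1,1,2).

Now H_k = ker ∂_k / im ∂_{k+1}, so:

  H_0: rank C_0 − rank ∂_1 = 6 − 5 = 1, and the invariant factors of ∂_1 are all 1, so H_0 ≅ Z.
  H_1: rank ker ∂_1 − rank ∂_2 = (15 − 5) − 10 = 0, and ∂_2 has invariant factor 2 > 1, so H_1 ≅ Z/2Z.
  H_2: rank ker ∂_2 − rank ∂_3 = (10 − 10) − 0 = 0, and there is no ∂_3, so H_2 ≅ 0.

H_0 = Z,  H_1 = Z/2Z,  H_2 = 0.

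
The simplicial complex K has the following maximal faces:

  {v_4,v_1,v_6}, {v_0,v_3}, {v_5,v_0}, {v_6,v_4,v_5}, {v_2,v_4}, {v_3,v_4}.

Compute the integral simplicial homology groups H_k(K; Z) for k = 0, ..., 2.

H_0 = Z,  H_1 = Z,  H_2 = 0.

Fix the vertex order v_0 < v_1 < v_2 < v_3 < v_4 < v_5 < v_6 and write every simplex with vertices in increasing order. Then dim K = 2 and the simplices of K are:

  0-simplices (7): [v_0], [v_1], [v_2], [v_3], [v_4], [v_5], [v_6]
  1-simplices (9): [v_0,v_3], [v_0,v_5], [v_1,v_4], [v_1,v_6], [v_2,v_4], [v_3,v_4], [v_4,v_5], [v_4,v_6], [v_5,v_6]
  2-simplices (2): [v_1,v_4,v_6], [v_4,v_5,v_6]

giving chain groups C_0 ≅ Z^7, C_1 ≅ Z^9, C_2 ≅ Z^2.

∂_1: C_1 → C_0 sends each edge [p,q] (with p < q) to q − p. For instance
  ∂[v_4,v_6] = [v_6] − [v_4].
The resulting 7×9 matrix has rank 6, and its Smith normal form has invariant factors (1,1,1,1,1,1).

∂_2: C_2 → C_1 acts by ∂[p,q,r] = [q,r] − [p,r] + [p,q]. For instance
  ∂[v_1,v_4,v_6] = [v_4,v_6] − [v_1,v_6] + [v_1,v_4],
  ∂[v_4,v_5,v_6] = [v_5,v_6] − [v_4,v_6] + [v_4,v_5].
The resulting 9×2 matrix has rank 2, and its Smith normal form has invariant factors (1,1).

Computing H_k = (kernel of ∂_k) / (image of ∂_{k+1}):

  H_0: rank C_0 − rank ∂_1 = 7 − 6 = 1, and the invariant factors of ∂_1 are all 1, so H_0 ≅ Z.
  H_1: rank ker ∂_1 − rank ∂_2 = (9 − 6) − 2 = 1, and the invariant factors of ∂_2 are all 1, so H_1 ≅ Z.
  H_2: rank ker ∂_2 − rank ∂_3 = (2 − 2) − 0 = 0, and there is no ∂_3, so H_2 ≅ 0.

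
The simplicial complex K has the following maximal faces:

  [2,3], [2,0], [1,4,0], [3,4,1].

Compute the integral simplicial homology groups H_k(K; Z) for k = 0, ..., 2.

H_0 = Z,  H_1 = Z,  H_2 = 0.

Fix the vertex order 0 < 1 < 2 < 3 < 4 and write every simplex with vertices in increasing order. Then dim K = 2 and the simplices of K are:

  0-simplices (5): [0], [1], [2], [3], [4]
  1-simplices (7): [0,1], [0,2], [0,4], [1,3], [1,4], [2,3], [3,4]
  2-simplices (2): [0,1,4], [1,3,4]

giving chain groups C_0 ≅ Z^5, C_1 ≅ Z^7, C_2 ≅ Z^2.

Boundary ∂_1: C_1 → C_0 is given by ∂[p,q] = [q] − [p].
The 5×7 boundary matrix has rank 4 and Smith normal form diag(1,1,1,1).

Boundary ∂_2: C_2 → C_1 sends each 2-simplex [p,q,r] to [q,r] − [p,r] + [p,q]. For instance
  ∂[1,3,4] = [3,4] − [1,4] + [1,3],
  ∂[0,1,4] = [1,4] − [0,4] + [0,1].
As a 7×2 matrix over Z this has rank 2, with invariant factors (1,1).

From H_k ≅ ker(∂_k) / im(∂_{k+1}) we obtain:

  H_0: rank C_0 − rank ∂_1 = 5 − 4 = 1, and the invariant factors of ∂_1 are all 1, so H_0 ≅ Z.
  H_1: rank ker ∂_1 − rank ∂_2 = (7 − 4) − 2 = 1, and the invariant factors of ∂_2 are all 1, so H_1 ≅ Z.
  H_2: rank ker ∂_2 − rank ∂_3 = (2 − 2) − 0 = 0, and there is no ∂_3, so H_2 ≅ 0.

As a check, the Euler characteristic is 5 − 7 + 2 = 0, which agrees with 1 − 1 + 0 = 0.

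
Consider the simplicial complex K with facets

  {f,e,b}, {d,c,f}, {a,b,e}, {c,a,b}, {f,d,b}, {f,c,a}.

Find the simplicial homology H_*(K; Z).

H_0 ≅ Z,  H_1 ≅ Z,  H_2 = 0.

We work with the vertex ordering a < b < c < d < e < f. The simplices of K, each written with vertices in increasing order, are:

  0-simplices (6): a, b, c, d, e, f
  1-simplices (12): ab, ac, ae, af, bc, bd, be, bf, cd, cf, df, ef
  2-simplices (6): abc, abe, acf, bdf, bef, cdf

giving chain groups C_0 ≅ Z^6, C_1 ≅ Z^12, C_2 ≅ Z^6.

The boundary map ∂_1: C_1 → C_0 sends each edge [p,q] (with p < q) to q − p. For instance
  ∂ae = e − a.
As a 6×12 matrix over Z this has rank 5, with invariant factors (1,1,1,1,1).

Boundary ∂_2: C_2 → C_1 acts by ∂[p,q,r] = [q,r] − [p,r] + [p,q]. For instance
  ∂bef = ef − bf + be,
  ∂abe = be − ae + ab.
The 12×6 boundary matrix has rank 6 and Smith normal form diag(1,1,1,1,1,1).

Reading off H_k = ker ∂_k / im ∂_{k+1}:

  H_0: rank C_0 − rank ∂_1 = 6 − 5 = 1, and the invariant factors of ∂_1 are all 1, so H_0 ≅ Z.
  H_1: rank ker ∂_1 − rank ∂_2 = (12 − 5) − 6 = 1, and the invariant factors of ∂_2 are all 1, so H_1 ≅ Z.
  H_2: rank ker ∂_2 − rank ∂_3 = (6 − 6) − 0 = 0, and there is no ∂_3, so H_2 ≅ 0.

As a check, the Euler characteristic is 6 − 12 + 6 = 0, which agrees with 1 − 1 + 0 = 0.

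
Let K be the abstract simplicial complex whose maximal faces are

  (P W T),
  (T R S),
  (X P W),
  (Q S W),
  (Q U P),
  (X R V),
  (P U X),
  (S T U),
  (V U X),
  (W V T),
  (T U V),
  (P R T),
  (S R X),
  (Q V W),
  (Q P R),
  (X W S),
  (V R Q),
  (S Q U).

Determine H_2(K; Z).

H_2 = Z.

We work with the vertex ordering P < Q < R < S < T < U < V < W < X. The simplices of K, each written with vertices in increasing order, are:

  0-simplices (9): P, Q, R, S, T, U, V, W, X
  1-simplices (27): PQ, PR, PT, PU, PW, PX, QR, QS, QU, QV, QW, RS, RT, RV, RX, ST, SU, SW, SX, TU, TV, TW, UV, UX, VW, VX, WX
  2-simplices (18): PQR, PQU, PRT, PTW, PUX, PWX, QRV, QSU, QSW, QVW, RST, RSX, RVX, STU, SWX, TUV, TVW, UVX

Hence C_0 ≅ Z^9, C_1 ≅ Z^27, C_2 ≅ Z^18.

Boundary ∂_1: C_1 → C_0 maps an edge to its endpoints' difference, ∂[p,q] = q − p.
This gives a 9×27 integer matrix of rank 8; reducing to Smith normal form yields diagonal entries (1,1,1,1,1,1,1,1).

The boundary map ∂_2: C_2 → C_1 acts by ∂[p,q,r] = [q,r] − [p,r] + [p,q]. For instance
  ∂UVX = VX − UX + UV,
  ∂STU = TU − SU + ST.
This gives a 27×18 integer matrix of rank 17; reducing to Smith normal form yields diagonal entries (1,1,1,1,1,1,1,1,1,1,1,1,1,1,1,1,1).

From H_k ≅ ker(∂_k) / im(∂_{k+1}) we obtain:

  H_2: rank ker ∂_2 − rank ∂_3 = (18 − 17) − 0 = 1, and there is no ∂_3, so H_2 = Z.

(K is a triangulation of the torus T^2.)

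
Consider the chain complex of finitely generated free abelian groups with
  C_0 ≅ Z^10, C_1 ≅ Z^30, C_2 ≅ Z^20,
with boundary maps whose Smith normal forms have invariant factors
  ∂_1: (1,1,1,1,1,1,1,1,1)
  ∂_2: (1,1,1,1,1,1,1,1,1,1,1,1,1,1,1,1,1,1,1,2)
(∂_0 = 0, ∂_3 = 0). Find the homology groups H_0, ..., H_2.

H_0 ≅ Z,  H_1 ≅ Z ⊕ Z_2,  H_2 = 0.

H_0: b_0 = 10 − 0 − 9 = 1; torsion from ∂_1 factors > 1: none. So H_0 ≅ Z.
H_1: b_1 = 30 − 9 − 20 = 1; torsion from ∂_2 factors > 1: [2]. So H_1 ≅ Z ⊕ Z_2.
H_2: b_2 = 20 − 20 − 0 = 0; torsion from ∂_3 factors > 1: none. So H_2 ≅ 0.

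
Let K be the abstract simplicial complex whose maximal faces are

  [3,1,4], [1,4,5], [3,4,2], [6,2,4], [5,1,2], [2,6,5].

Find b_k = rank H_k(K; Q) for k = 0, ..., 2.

Take the total order 1 < 2 < 3 < 4 < 5 < 6 on the vertex set. Then K (dimension 2) consists of the simplices:

  0-simplices (6): [1], [2], [3], [4], [5], [6]
  1-simplices (12): [1,2], [1,3], [1,4], [1,5], [2,3], [2,4], [2,5], [2,6], [3,4], [4,5], [4,6], [5,6]
  2-simplices (6): [1,2,5], [1,3,4], [1,4,5], [2,3,4], [2,4,6], [2,5,6]

giving chain groups C_0 ≅ Z^6, C_1 ≅ Z^12, C_2 ≅ Z^6.

∂_1: C_1 → C_0 is given by ∂[p,q] = [q] − [p]. For instance
  ∂[2,4] = [4] − [2].
The resulting 6×12 matrix has rank 5, and its Smith normal form has invariant factors (1,1,1,1,1).

The boundary map ∂_2: C_2 → C_1 sends each 2-simplex [p,q,r] to [q,r] − [p,r] + [p,q]. For instance
  ∂[2,5,6] = [5,6] − [2,6] + [2,5],
  ∂[2,4,6] = [4,6] − [2,6] + [2,4].
This gives a 12×6 integer matrix of rank 6; reducing to Smith normal form yields diagonal entries (1,1,1,1,1,1).

Reading off H_k = ker ∂_k / im ∂_{k+1}:

  H_0: rank C_0 − rank ∂_1 = 6 − 5 = 1, and the invariant factors of ∂_1 are all 1, so H_0 ≅ Z.
  H_1: rank ker ∂_1 − rank ∂_2 = (12 − 5) − 6 = 1, and the invariant factors of ∂_2 are all 1, so H_1 ≅ Z.
  H_2: rank ker ∂_2 − rank ∂_3 = (6 − 6) − 0 = 0, and there is no ∂_3, so H_2 ≅ 0.

Hence the Betti numbers are b_0 = 1, b_1 = 1, b_2 = 0.

b_0 = 1, b_1 = 1, b_2 = 0.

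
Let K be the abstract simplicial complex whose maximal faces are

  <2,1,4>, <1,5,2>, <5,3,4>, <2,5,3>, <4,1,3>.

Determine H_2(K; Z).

H_2 = 0.

Fix the vertex order 1 < 2 < 3 < 4 < 5 and write every simplex with vertices in increasing order. Then dim K = 2 and the simplices of K are:

  0-simplices (5): [1], [2], [3], [4], [5]
  1-simplices (10): [1,2], [1,3], [1,4], [1,5], [2,3], [2,4], [2,5], [3,4], [3,5], [4,5]
  2-simplices (5): [1,2,4], [1,2,5], [1,3,4], [2,3,5], [3,4,5]

giving chain groups C_0 ≅ Z^5, C_1 ≅ Z^10, C_2 ≅ Z^5.

Boundary ∂_1: C_1 → C_0 sends each edge [p,q] (with p < q) to q − p.
This gives a 5×10 integer matrix of rank 4; reducing to Smith normal form yields diagonal entries (1,1,1,1).

∂_2: C_2 → C_1 acts by ∂[p,q,r] = [q,r] − [p,r] + [p,q]. For instance
  ∂[3,4,5] = [4,5] − [3,5] + [3,4],
  ∂[1,2,5] = [2,5] − [1,5] + [1,2].
As a 10×5 matrix over Z this has rank 5, with invariant factors (1,1,1,1,1).

Computing H_k = (kernel of ∂_k) / (image of ∂_{k+1}):

  H_2: rank ker ∂_2 − rank ∂_3 = (5 − 5) − 0 = 0, and there is no ∂_3, so H_2 = 0.

(K is a triangulation of the Möbius band.)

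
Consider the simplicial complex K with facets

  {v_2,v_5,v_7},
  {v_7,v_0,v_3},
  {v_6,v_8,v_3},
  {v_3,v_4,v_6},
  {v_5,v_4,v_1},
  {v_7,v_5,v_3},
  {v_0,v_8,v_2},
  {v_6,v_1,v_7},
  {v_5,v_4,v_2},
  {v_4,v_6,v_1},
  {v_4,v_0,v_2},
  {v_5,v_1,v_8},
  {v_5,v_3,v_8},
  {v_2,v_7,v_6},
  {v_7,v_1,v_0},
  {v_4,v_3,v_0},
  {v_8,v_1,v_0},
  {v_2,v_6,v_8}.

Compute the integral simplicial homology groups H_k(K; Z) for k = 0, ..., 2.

H_0 ≅ Z,  H_1 ≅ Z^2,  H_2 ≅ Z.

Take the total order v_0 < v_1 < v_2 < v_3 < v_4 < v_5 < v_6 < v_7 < v_8 on the vertex set. Then K (dimension 2) consists of the simplices:

  0-simplices (9): [v_0], [v_1], [v_2], [v_3], [v_4], [v_5], [v_6], [v_7], [v_8]
  1-simplices (27): (27 of them)
  2-simplices (18): (18 of them)

giving chain groups C_0 ≅ Z^9, C_1 ≅ Z^27, C_2 ≅ Z^18.

∂_1: C_1 → C_0 sends each edge [p,q] (with p < q) to q − p. For instance
  ∂[v_3,v_4] = [v_4] − [v_3].
This gives a 9×27 integer matrix of rank 8; reducing to Smith normal form yields diagonal entries (1,1,1,1,1,1,1,1).

∂_2: C_2 → C_1 maps a triangle to the signed sum of its edges. For instance
  ∂[v_2,v_6,v_8] = [v_6,v_8] − [v_2,v_8] + [v_2,v_6],
  ∂[v_1,v_4,v_5] = [v_4,v_5] − [v_1,v_5] + [v_1,v_4].
This gives a 27×18 integer matrix of rank 17; reducing to Smith normal form yields diagonal entries (1,1,1,1,1,1,1,1,1,1,1,1,1,1,1,1,1).

From H_k ≅ ker(∂_k) / im(∂_{k+1}) we obtain:

  H_0: rank C_0 − rank ∂_1 = 9 − 8 = 1, and the invariant factors of ∂_1 are all 1, so H_0 ≅ Z.
  H_1: rank ker ∂_1 − rank ∂_2 = (27 − 8) − 17 = 2, and the invariant factors of ∂_2 are all 1, so H_1 ≅ Z^2.
  H_2: rank ker ∂_2 − rank ∂_3 = (18 − 17) − 0 = 1, and there is no ∂_3, so H_2 ≅ Z.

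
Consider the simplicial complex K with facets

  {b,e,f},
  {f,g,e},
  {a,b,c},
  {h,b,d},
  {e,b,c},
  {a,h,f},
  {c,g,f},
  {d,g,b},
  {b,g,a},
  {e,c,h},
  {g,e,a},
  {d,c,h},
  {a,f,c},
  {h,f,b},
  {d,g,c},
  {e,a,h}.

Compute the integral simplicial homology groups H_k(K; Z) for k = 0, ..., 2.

We work with the vertex ordering a < b < c < d < e < f < g < h. The simplices of K, each written with vertices in increasing order, are:

  0-simplices (8): a, b, c, d, e, f, g, h
  1-simplices (24): ab, ac, ae, af, ag, ah, bc, bd, be, bf, bg, bh, cd, ce, cf, cg, ch, dg, dh, ef, eg, eh, fg, fh
  2-simplices (16): abc, abg, acf, aeg, aeh, afh, bce, bdg, bdh, bef, bfh, cdg, cdh, ceh, cfg, efg

Hence C_0 ≅ Z^8, C_1 ≅ Z^24, C_2 ≅ Z^16.

The boundary map ∂_1: C_1 → C_0 maps an edge to its endpoints' difference, ∂[p,q] = q − p. For instance
  ∂ch = h − c.
The resulting 8×24 matrix has rank 7, and its Smith normal form has invariant factors (1,1,1,1,1,1,1).

The boundary map ∂_2: C_2 → C_1 sends each 2-simplex [p,q,r] to [q,r] − [p,r] + [p,q]. For instance
  ∂cdg = dg − cg + cd,
  ∂bdg = dg − bg + bd.
This gives a 24×16 integer matrix of rank 15; reducing to Smith normal form yields diagonal entries (1,1,1,1,1,1,1,1,1,1,1,1,1,1,1).

Now H_k = ker ∂_k / im ∂_{k+1}, so:

  H_0: rank C_0 − rank ∂_1 = 8 − 7 = 1, and the invariant factors of ∂_1 are all 1, so H_0 = Z.
  H_1: rank ker ∂_1 − rank ∂_2 = (24 − 7) − 15 = 2, and the invariant factors of ∂_2 are all 1, so H_1 = Z^2.
  H_2: rank ker ∂_2 − rank ∂_3 = (16 − 15) − 0 = 1, and there is no ∂_3, so H_2 = Z.

As a check, the Euler characteristic is 8 − 24 + 16 = 0, which agrees with 1 − 2 + 1 = 0.
(K is a triangulation of the torus T^2.)

H_0 = Z,  H_1 = Z^2,  H_2 = Z.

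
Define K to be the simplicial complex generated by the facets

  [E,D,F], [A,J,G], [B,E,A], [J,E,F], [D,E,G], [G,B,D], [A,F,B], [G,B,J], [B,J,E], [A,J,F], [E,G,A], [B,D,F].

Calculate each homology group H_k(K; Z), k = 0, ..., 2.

H_0 = Z,  H_1 = Z/2,  H_2 = 0.

K has 7 vertices, 18 edges, 12 triangles.
rank ∂_0 = 0, rank ∂_1 = 6 ⇒ b_0 = 7 − 0 − 6 = 1; all invariant factors of ∂_1 are 1 so no torsion. So H_0 = Z.
rank ∂_1 = 6, rank ∂_2 = 12 ⇒ b_1 = 18 − 6 − 12 = 0; ∂_2 has invariant factor(s) [2] giving torsion. So H_1 = Z/2.
rank ∂_2 = 12, rank ∂_3 = 0 ⇒ b_2 = 12 − 12 − 0 = 0. So H_2 = 0.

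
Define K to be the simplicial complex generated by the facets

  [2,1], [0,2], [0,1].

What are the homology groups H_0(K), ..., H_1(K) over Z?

Fix the vertex order 0 < 1 < 2 and write every simplex with vertices in increasing order. Then dim K = 1 and the simplices of K are:

  0-simplices (3): [0], [1], [2]
  1-simplices (3): [0,1], [0,2], [1,2]

Hence C_0 ≅ Z^3, C_1 ≅ Z^3.

The boundary map ∂_1: C_1 → C_0 is given by ∂[p,q] = [q] − [p].
As a 3×3 matrix over Z this has rank 2, with invariant factors (1,1).

From H_k ≅ ker(∂_k) / im(∂_{k+1}) we obtain:

  H_0: rank C_0 − rank ∂_1 = 3 − 2 = 1, and the invariant factors of ∂_1 are all 1, so H_0 = Z.
  H_1: rank ker ∂_1 − rank ∂_2 = (3 − 2) − 0 = 1, and there is no ∂_2, so H_1 = Z.

(K is a triangulation of the circle S^1.)

H_0 = Z,  H_1 = Z.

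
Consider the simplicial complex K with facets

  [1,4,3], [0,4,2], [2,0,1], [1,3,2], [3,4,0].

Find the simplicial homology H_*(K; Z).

We work with the vertex ordering 0 < 1 < 2 < 3 < 4. The simplices of K, each written with vertices in increasing order, are:

  0-simplices (5): [0], [1], [2], [3], [4]
  1-simplices (10): [0,1], [0,2], [0,3], [0,4], [1,2], [1,3], [1,4], [2,3], [2,4], [3,4]
  2-simplices (5): [0,1,2], [0,2,4], [0,3,4], [1,2,3], [1,3,4]

so the chain groups are C_0 ≅ Z^5, C_1 ≅ Z^10, C_2 ≅ Z^5.

∂_1: C_1 → C_0 sends each edge [p,q] (with p < q) to q − p. For instance
  ∂[2,4] = [4] − [2].
As a 5×10 matrix over Z this has rank 4, with invariant factors (1,1,1,1).

Boundary ∂_2: C_2 → C_1 maps a triangle to the signed sum of its edges. For instance
  ∂[1,3,4] = [3,4] − [1,4] + [1,3],
  ∂[0,2,4] = [2,4] − [0,4] + [0,2].
The 10×5 boundary matrix has rank 5 and Smith normal form diag(1,1,1,1,1).

Reading off H_k = ker ∂_k / im ∂_{k+1}:

  H_0: rank C_0 − rank ∂_1 = 5 − 4 = 1, and the invariant factors of ∂_1 are all 1, so H_0 = Z.
  H_1: rank ker ∂_1 − rank ∂_2 = (10 − 4) − 5 = 1, and the invariant factors of ∂_2 are all 1, so H_1 = Z.
  H_2: rank ker ∂_2 − rank ∂_3 = (5 − 5) − 0 = 0, and there is no ∂_3, so H_2 = 0.

As a check, the Euler characteristic is 5 − 10 + 5 = 0, which agrees with 1 − 1 + 0 = 0.

H_0 ≅ Z,  H_1 ≅ Z,  H_2 = 0.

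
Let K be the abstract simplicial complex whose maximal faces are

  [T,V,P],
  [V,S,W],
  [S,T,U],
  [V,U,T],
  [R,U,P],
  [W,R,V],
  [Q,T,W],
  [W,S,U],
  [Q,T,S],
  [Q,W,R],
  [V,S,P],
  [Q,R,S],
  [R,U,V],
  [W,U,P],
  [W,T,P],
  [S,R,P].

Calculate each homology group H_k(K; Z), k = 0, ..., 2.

H_0 ≅ Z,  H_1 ≅ Z^2,  H_2 ≅ Z.

Fix the vertex order P < Q < R < S < T < U < V < W and write every simplex with vertices in increasing order. Then dim K = 2 and the simplices of K are:

  0-simplices (8): P, Q, R, S, T, U, V, W
  1-simplices (24): PR, PS, PT, PU, PV, PW, QR, QS, QT, QW, RS, RU, RV, RW, ST, SU, SV, SW, TU, TV, TW, UV, UW, VW
  2-simplices (16): PRS, PRU, PSV, PTV, PTW, PUW, QRS, QRW, QST, QTW, RUV, RVW, STU, SUW, SVW, TUV

so the chain groups are C_0 ≅ Z^8, C_1 ≅ Z^24, C_2 ≅ Z^16.

∂_1: C_1 → C_0 sends each edge [p,q] (with p < q) to q − p.
The 8×24 boundary matrix has rank 7 and Smith normal form diag(1,1,1,1,1,1,1).

Boundary ∂_2: C_2 → C_1 sends each 2-simplex [p,q,r] to [q,r] − [p,r] + [p,q]. For instance
  ∂TUV = UV − TV + TU,
  ∂PTV = TV − PV + PT.
The 24×16 boundary matrix has rank 15 and Smith normal form diag(1,1,1,1,1,1,1,1,1,1,1,1,1,1,1).

Computing H_k = (kernel of ∂_k) / (image of ∂_{k+1}):

  H_0: rank C_0 − rank ∂_1 = 8 − 7 = 1, and the invariant factors of ∂_1 are all 1, so H_0 ≅ Z.
  H_1: rank ker ∂_1 − rank ∂_2 = (24 − 7) − 15 = 2, and the invariant factors of ∂_2 are all 1, so H_1 ≅ Z^2.
  H_2: rank ker ∂_2 − rank ∂_3 = (16 − 15) − 0 = 1, and there is no ∂_3, so H_2 ≅ Z.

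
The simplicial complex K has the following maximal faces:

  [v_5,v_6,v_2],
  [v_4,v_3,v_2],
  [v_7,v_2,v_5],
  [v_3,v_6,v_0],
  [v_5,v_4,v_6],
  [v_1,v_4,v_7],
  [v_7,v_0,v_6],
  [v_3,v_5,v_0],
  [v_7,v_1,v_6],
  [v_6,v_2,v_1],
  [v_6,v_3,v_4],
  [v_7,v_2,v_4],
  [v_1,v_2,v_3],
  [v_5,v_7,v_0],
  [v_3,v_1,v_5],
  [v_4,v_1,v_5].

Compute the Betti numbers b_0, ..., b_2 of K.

b_0 = 1, b_1 = 2, b_2 = 1.

K has 8 vertices, 24 edges, 16 triangles.
rank ∂_0 = 0, rank ∂_1 = 7 ⇒ b_0 = 8 − 0 − 7 = 1; all invariant factors of ∂_1 are 1 so no torsion. So H_0 = Z.
rank ∂_1 = 7, rank ∂_2 = 15 ⇒ b_1 = 24 − 7 − 15 = 2; all invariant factors of ∂_2 are 1 so no torsion. So H_1 = Z^2.
rank ∂_2 = 15, rank ∂_3 = 0 ⇒ b_2 = 16 − 15 − 0 = 1. So H_2 = Z.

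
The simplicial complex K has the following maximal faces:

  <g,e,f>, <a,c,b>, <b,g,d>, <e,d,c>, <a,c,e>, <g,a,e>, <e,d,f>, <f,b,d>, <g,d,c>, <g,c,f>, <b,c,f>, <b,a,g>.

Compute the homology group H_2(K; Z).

Fix the vertex order a < b < c < d < e < f < g and write every simplex with vertices in increasing order. Then dim K = 2 and the simplices of K are:

  0-simplices (7): a, b, c, d, e, f, g
  1-simplices (18): ab, ac, ae, ag, bc, bd, bf, bg, cd, ce, cf, cg, de, df, dg, ef, eg, fg
  2-simplices (12): abc, abg, ace, aeg, bcf, bdf, bdg, cde, cdg, cfg, def, efg

so the chain groups are C_0 ≅ Z^7, C_1 ≅ Z^18, C_2 ≅ Z^12.

Boundary ∂_1: C_1 → C_0 maps an edge to its endpoints' difference, ∂[p,q] = q − p. For instance
  ∂bf = f − b.
The resulting 7×18 matrix has rank 6, and its Smith normal form has invariant factors (1,1,1,1,1,1).

∂_2: C_2 → C_1 acts by ∂[p,q,r] = [q,r] − [p,r] + [p,q]. For instance
  ∂ace = ce − ae + ac,
  ∂cde = de − ce + cd.
This gives a 18×12 integer matrix of rank 12; reducing to Smith normal form yields diagonal entries (1,1,1,1,1,1,1,1,1,1,1,2).

Computing H_k = (kernel of ∂_k) / (image of ∂_{k+1}):

  H_2: rank ker ∂_2 − rank ∂_3 = (12 − 12) − 0 = 0, and there is no ∂_3, so H_2 = 0.

H_2 ≅ 0.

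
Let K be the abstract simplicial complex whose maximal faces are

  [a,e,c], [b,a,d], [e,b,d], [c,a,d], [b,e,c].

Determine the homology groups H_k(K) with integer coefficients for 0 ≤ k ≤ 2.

Fix the vertex order a < b < c < d < e and write every simplex with vertices in increasing order. Then dim K = 2 and the simplices of K are:

  0-simplices (5): a, b, c, d, e
  1-simplices (10): ab, ac, ad, ae, bc, bd, be, cd, ce, de
  2-simplices (5): abd, acd, ace, bce, bde

so the chain groups are C_0 ≅ Z^5, C_1 ≅ Z^10, C_2 ≅ Z^5.

∂_1: C_1 → C_0 sends each edge [p,q] (with p < q) to q − p. For instance
  ∂bc = c − b.
As a 5×10 matrix over Z this has rank 4, with invariant factors (1,1,1,1).

Boundary ∂_2: C_2 → C_1 maps a triangle to the signed sum of its edges. For instance
  ∂bce = ce − be + bc,
  ∂ace = ce − ae + ac.
The resulting 10×5 matrix has rank 5, and its Smith normal form has invariant factors (1,1,1,1,1).

Reading off H_k = ker ∂_k / im ∂_{k+1}:

  H_0: rank C_0 − rank ∂_1 = 5 − 4 = 1, and the invariant factors of ∂_1 are all 1, so H_0 ≅ Z.
  H_1: rank ker ∂_1 − rank ∂_2 = (10 − 4) − 5 = 1, and the invariant factors of ∂_2 are all 1, so H_1 ≅ Z.
  H_2: rank ker ∂_2 − rank ∂_3 = (5 − 5) − 0 = 0, and there is no ∂_3, so H_2 ≅ 0.

As a check, the Euler characteristic is 5 − 10 + 5 = 0, which agrees with 1 − 1 + 0 = 0.

H_0 = Z,  H_1 = Z,  H_2 = 0.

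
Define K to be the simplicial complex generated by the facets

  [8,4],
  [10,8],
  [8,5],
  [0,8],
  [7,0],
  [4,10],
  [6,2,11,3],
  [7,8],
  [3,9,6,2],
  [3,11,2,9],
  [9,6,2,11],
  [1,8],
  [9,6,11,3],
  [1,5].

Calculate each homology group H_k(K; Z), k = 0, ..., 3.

H_0 ≅ Z^2,  H_1 ≅ Z^3,  H_2 = 0,  H_3 ≅ Z.

Fix the vertex order 0 < 1 < 2 < 3 < 4 < 5 < 6 < 7 < 8 < 9 < 10 < 11 and write every simplex with vertices in increasing order. Then dim K = 3 and the simplices of K are:

  0-simplices (12): [0], [1], [2], [3], [4], [5], [6], [7], [8], [9], [10], [11]
  1-simplices (19): [0,7], [0,8], [1,5], [1,8], [2,3], [2,6], [2,9], [2,11], [3,6], [3,9], [3,11], [4,8], [4,10], [5,8], [6,9], [6,11], [7,8], [8,10], [9,11]
  2-simplices (10): [2,3,6], [2,3,9], [2,3,11], [2,6,9], [2,6,11], [2,9,11], [3,6,9], [3,6,11], [3,9,11], [6,9,11]
  3-simplices (5): [2,3,6,9], [2,3,6,11], [2,3,9,11], [2,6,9,11], [3,6,9,11]

so the chain groups are C_0 ≅ Z^12, C_1 ≅ Z^19, C_2 ≅ Z^10, C_3 ≅ Z^5.

The boundary map ∂_1: C_1 → C_0 maps an edge to its endpoints' difference, ∂[p,q] = q − p.
The 12×19 boundary matrix has rank 10 and Smith normal form diag(1,1,1,1,1,1,1,1,1,1).

The boundary map ∂_2: C_2 → C_1 acts by ∂[p,q,r] = [q,r] − [p,r] + [p,q]. For instance
  ∂[2,3,9] = [3,9] − [2,9] + [2,3],
  ∂[2,3,11] = [3,11] − [2,11] + [2,3].
As a 19×10 matrix over Z this has rank 6, with invariant factors (1,1,1,1,1,1).

Boundary ∂_3: C_3 → C_2 sends each 3-simplex σ to the alternating sum Σ_i (−1)^i (σ with its i-th vertex removed). For instance
  ∂[2,3,6,11] = [3,6,11] − [2,6,11] + [2,3,11] − [2,3,6],
  ∂[2,3,9,11] = [3,9,11] − [2,9,11] + [2,3,11] − [2,3,9].
The resulting 10×5 matrix has rank 4, and its Smith normal form has invariant factors (1,1,1,1).

Computing H_k = (kernel of ∂_k) / (image of ∂_{k+1}):

  H_0: rank C_0 − rank ∂_1 = 12 − 10 = 2, and the invariant factors of ∂_1 are all 1, so H_0 = Z^2.
  H_1: rank ker ∂_1 − rank ∂_2 = (19 − 10) − 6 = 3, and the invariant factors of ∂_2 are all 1, so H_1 = Z^3.
  H_2: rank ker ∂_2 − rank ∂_3 = (10 − 6) − 4 = 0, and the invariant factors of ∂_3 are all 1, so H_2 = 0.
  H_3: rank ker ∂_3 − rank ∂_4 = (5 − 4) − 0 = 1, and there is no ∂_4, so H_3 = Z.

As a check, the Euler characteristic is 12 − 19 + 10 − 5 = -2, which agrees with 2 − 3 + 0 − 1 = -2.
(K is a triangulation of the disjoint union of a wedge of 3 circles and the 3-sphere S^3.)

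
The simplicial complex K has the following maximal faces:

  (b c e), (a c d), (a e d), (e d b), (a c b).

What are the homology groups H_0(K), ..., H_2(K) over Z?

We work with the vertex ordering a < b < c < d < e. The simplices of K, each written with vertices in increasing order, are:

  0-simplices (5): a, b, c, d, e
  1-simplices (10): ab, ac, ad, ae, bc, bd, be, cd, ce, de
  2-simplices (5): abc, acd, ade, bce, bde

so the chain groups are C_0 ≅ Z^5, C_1 ≅ Z^10, C_2 ≅ Z^5.

The boundary map ∂_1: C_1 → C_0 is given by ∂[p,q] = [q] − [p]. For instance
  ∂ac = c − a.
This gives a 5×10 integer matrix of rank 4; reducing to Smith normal form yields diagonal entries (1,1,1,1).

∂_2: C_2 → C_1 maps a triangle to the signed sum of its edges. For instance
  ∂ade = de − ae + ad,
  ∂acd = cd − ad + ac.
The 10×5 boundary matrix has rank 5 and Smith normal form diag(1,1,1,1,1).

From H_k ≅ ker(∂_k) / im(∂_{k+1}) we obtain:

  H_0: rank C_0 − rank ∂_1 = 5 − 4 = 1, and the invariant factors of ∂_1 are all 1, so H_0 = Z.
  H_1: rank ker ∂_1 − rank ∂_2 = (10 − 4) − 5 = 1, and the invariant factors of ∂_2 are all 1, so H_1 = Z.
  H_2: rank ker ∂_2 − rank ∂_3 = (5 − 5) − 0 = 0, and there is no ∂_3, so H_2 = 0.

(K is a triangulation of the Möbius band.)

H_0 = Z,  H_1 = Z,  H_2 = 0.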